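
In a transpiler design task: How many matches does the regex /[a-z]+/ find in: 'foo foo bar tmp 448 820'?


Pattern: /[a-z]+/ (identifiers)
Input: 'foo foo bar tmp 448 820'
Scanning for matches:
  Match 1: 'foo'
  Match 2: 'foo'
  Match 3: 'bar'
  Match 4: 'tmp'
Total matches: 4

4


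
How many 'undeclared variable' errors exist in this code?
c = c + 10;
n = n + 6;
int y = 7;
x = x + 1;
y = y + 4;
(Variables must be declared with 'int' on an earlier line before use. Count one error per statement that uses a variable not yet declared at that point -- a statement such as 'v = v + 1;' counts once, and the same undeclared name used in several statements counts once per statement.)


Scanning code line by line:
  Line 1: use 'c' -> ERROR (undeclared)
  Line 2: use 'n' -> ERROR (undeclared)
  Line 3: declare 'y' -> declared = ['y']
  Line 4: use 'x' -> ERROR (undeclared)
  Line 5: use 'y' -> OK (declared)
Total undeclared variable errors: 3

3


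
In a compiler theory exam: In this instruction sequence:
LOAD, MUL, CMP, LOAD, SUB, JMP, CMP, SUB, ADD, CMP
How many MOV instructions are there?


Scanning instruction sequence for MOV:
  Position 1: LOAD
  Position 2: MUL
  Position 3: CMP
  Position 4: LOAD
  Position 5: SUB
  Position 6: JMP
  Position 7: CMP
  Position 8: SUB
  Position 9: ADD
  Position 10: CMP
Matches at positions: []
Total MOV count: 0

0


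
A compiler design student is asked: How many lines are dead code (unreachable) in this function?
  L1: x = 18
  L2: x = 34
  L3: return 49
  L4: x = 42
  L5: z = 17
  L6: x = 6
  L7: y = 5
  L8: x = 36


Analyzing control flow:
  L1: reachable (before return)
  L2: reachable (before return)
  L3: reachable (return statement)
  L4: DEAD (after return at L3)
  L5: DEAD (after return at L3)
  L6: DEAD (after return at L3)
  L7: DEAD (after return at L3)
  L8: DEAD (after return at L3)
Return at L3, total lines = 8
Dead lines: L4 through L8
Count: 5

5


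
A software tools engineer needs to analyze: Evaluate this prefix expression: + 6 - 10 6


Parsing prefix expression: + 6 - 10 6
Step 1: Innermost operation '- 10 6'
  10 - 6 = 4
Step 2: Outer operation '+ 6 [4]'
  6 + 4 = 10

10


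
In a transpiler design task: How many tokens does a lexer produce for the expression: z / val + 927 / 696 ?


Scanning 'z / val + 927 / 696'
Token 1: 'z' -> identifier
Token 2: '/' -> operator
Token 3: 'val' -> identifier
Token 4: '+' -> operator
Token 5: '927' -> integer_literal
Token 6: '/' -> operator
Token 7: '696' -> integer_literal
Total tokens: 7

7


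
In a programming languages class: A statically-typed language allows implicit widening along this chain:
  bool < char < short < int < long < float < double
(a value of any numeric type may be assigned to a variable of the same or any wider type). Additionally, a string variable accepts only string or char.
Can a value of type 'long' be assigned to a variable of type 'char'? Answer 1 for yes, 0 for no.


Target variable type: char
Source value type: long
Numeric ranks: long=4, char=1
Widening allowed iff rank(source) <= rank(target): 4 <= 1? No
Result: 0

0


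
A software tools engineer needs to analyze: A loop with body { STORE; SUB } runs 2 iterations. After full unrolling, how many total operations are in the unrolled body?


Loop body operations: STORE, SUB (2 ops per iteration)
Unrolling 2 iterations:
  Iteration 1: STORE, SUB (2 ops)
  Iteration 2: STORE, SUB (2 ops)
Total: 2 iterations * 2 ops/iter = 4 operations

4


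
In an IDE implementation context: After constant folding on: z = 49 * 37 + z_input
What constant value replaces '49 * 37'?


Identifying constant sub-expression:
  Original: z = 49 * 37 + z_input
  49 and 37 are both compile-time constants
  Evaluating: 49 * 37 = 1813
  After folding: z = 1813 + z_input

1813


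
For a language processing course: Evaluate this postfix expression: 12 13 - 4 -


Processing tokens left to right:
Push 12, Push 13
Pop 12 and 13, compute 12 - 13 = -1, push -1
Push 4
Pop -1 and 4, compute -1 - 4 = -5, push -5
Stack result: -5

-5


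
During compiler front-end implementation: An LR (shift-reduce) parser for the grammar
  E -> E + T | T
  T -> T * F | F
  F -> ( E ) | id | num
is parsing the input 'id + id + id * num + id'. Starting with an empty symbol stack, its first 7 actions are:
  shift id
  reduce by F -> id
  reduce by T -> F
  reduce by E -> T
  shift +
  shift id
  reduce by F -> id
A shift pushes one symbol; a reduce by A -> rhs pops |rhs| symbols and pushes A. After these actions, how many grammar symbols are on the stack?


Tracking the symbol stack through each action:
  Action 1: shift 'id' : push -> stack = [id] (size 1)
  Action 2: reduce by F -> id : pop 1, push F -> stack = [F] (size 1)
  Action 3: reduce by T -> F : pop 1, push T -> stack = [T] (size 1)
  Action 4: reduce by E -> T : pop 1, push E -> stack = [E] (size 1)
  Action 5: shift '+' : push -> stack = [E, +] (size 2)
  Action 6: shift 'id' : push -> stack = [E, +, id] (size 3)
  Action 7: reduce by F -> id : pop 1, push F -> stack = [E, +, F] (size 3)
Final stack size: 3

3


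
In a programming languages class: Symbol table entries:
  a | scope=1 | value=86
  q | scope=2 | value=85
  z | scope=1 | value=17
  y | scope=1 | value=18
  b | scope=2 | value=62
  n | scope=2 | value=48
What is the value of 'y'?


Searching symbol table for 'y':
  a | scope=1 | value=86
  q | scope=2 | value=85
  z | scope=1 | value=17
  y | scope=1 | value=18 <- MATCH
  b | scope=2 | value=62
  n | scope=2 | value=48
Found 'y' at scope 1 with value 18

18


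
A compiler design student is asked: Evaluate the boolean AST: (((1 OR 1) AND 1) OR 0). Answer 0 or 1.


Step 1: Evaluate inner node
  1 OR 1 = 1
Step 2: Evaluate next node
  1 AND 1 = 1
Step 3: Evaluate root node
  1 OR 0 = 1

1


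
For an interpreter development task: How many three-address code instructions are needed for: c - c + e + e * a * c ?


Expression: c - c + e + e * a * c
Generating three-address code (respecting * over +/- precedence):
  Instruction 1: t1 = e * a
  Instruction 2: t2 = t1 * c
  Instruction 3: t3 = c - c
  Instruction 4: t4 = t3 + e
  Instruction 5: t5 = t4 + t2
Total instructions: 5

5


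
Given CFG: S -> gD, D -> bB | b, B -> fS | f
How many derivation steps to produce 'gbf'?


Grammar: S -> gD, D -> bB | b, B -> fS | f
Deriving 'gbf':
Step 1: S -> gD => gD
Step 2: D -> bB => gbB
Step 3: B -> f => gbf
Total derivation steps: 3

3


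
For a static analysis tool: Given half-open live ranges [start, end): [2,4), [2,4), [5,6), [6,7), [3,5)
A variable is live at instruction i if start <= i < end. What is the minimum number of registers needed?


Live ranges:
  Var0: [2, 4)
  Var1: [2, 4)
  Var2: [5, 6)
  Var3: [6, 7)
  Var4: [3, 5)
Sweep-line events (position, delta, active):
  pos=2 start -> active=1
  pos=2 start -> active=2
  pos=3 start -> active=3
  pos=4 end -> active=2
  pos=4 end -> active=1
  pos=5 end -> active=0
  pos=5 start -> active=1
  pos=6 end -> active=0
  pos=6 start -> active=1
  pos=7 end -> active=0
Maximum simultaneous active: 3
Minimum registers needed: 3

3


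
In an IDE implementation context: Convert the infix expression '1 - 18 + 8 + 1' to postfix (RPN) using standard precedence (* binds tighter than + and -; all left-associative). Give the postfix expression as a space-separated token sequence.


Applying the shunting-yard algorithm:
  Operand 1 -> output
  Push '-' onto operator stack -> op-stack: [-]
  Operand 18 -> output
  See '+' (prec 1); top '-' (prec 1) >= it -> pop '-' to output
  Push '+' onto operator stack -> op-stack: [+]
  Operand 8 -> output
  See '+' (prec 1); top '+' (prec 1) >= it -> pop '+' to output
  Push '+' onto operator stack -> op-stack: [+]
  Operand 1 -> output
  End of input: pop '+' to output
Postfix result: 1 18 - 8 + 1 +

1 18 - 8 + 1 +


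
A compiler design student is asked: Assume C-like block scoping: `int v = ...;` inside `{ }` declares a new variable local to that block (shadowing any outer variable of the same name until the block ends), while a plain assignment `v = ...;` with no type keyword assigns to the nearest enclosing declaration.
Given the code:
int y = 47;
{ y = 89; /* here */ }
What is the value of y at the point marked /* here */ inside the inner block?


Analyzing scoping rules:
Outer scope: declares y = 47
Inner block: 'y = 89;' has no type keyword, so it is an assignment to the outer y (no shadowing)
Inside the block, after the assignment -> 89
Result: 89

89


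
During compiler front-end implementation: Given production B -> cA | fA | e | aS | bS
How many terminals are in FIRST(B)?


Production: B -> cA | fA | e | aS | bS
Examining each alternative for leading terminals:
  B -> cA : first terminal = 'c'
  B -> fA : first terminal = 'f'
  B -> e : first terminal = 'e'
  B -> aS : first terminal = 'a'
  B -> bS : first terminal = 'b'
FIRST(B) = {a, b, c, e, f}
Count: 5

5


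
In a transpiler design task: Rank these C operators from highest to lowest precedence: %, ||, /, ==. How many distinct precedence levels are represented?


Looking up precedence for each operator:
  % -> precedence 6
  || -> precedence 1
  / -> precedence 6
  == -> precedence 3
Sorted highest to lowest: %, /, ==, ||
Distinct precedence values: [6, 3, 1]
Number of distinct levels: 3

3


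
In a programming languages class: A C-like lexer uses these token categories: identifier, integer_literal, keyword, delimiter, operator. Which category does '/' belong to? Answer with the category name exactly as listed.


Token: '/'
Checking categories:
  identifier: no
  integer_literal: no
  operator: YES
  keyword: no
  delimiter: no
Category: operator

operator


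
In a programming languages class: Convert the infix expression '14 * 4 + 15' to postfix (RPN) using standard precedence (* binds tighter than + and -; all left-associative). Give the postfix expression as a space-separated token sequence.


Applying the shunting-yard algorithm:
  Operand 14 -> output
  Push '*' onto operator stack -> op-stack: [*]
  Operand 4 -> output
  See '+' (prec 1); top '*' (prec 2) >= it -> pop '*' to output
  Push '+' onto operator stack -> op-stack: [+]
  Operand 15 -> output
  End of input: pop '+' to output
Postfix result: 14 4 * 15 +

14 4 * 15 +


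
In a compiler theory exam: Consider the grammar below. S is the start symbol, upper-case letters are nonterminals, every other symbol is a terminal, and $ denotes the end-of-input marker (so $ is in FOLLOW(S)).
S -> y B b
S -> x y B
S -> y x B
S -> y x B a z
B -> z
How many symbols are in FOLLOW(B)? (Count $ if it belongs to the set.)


S is the start symbol and does not occur in any rule body, so FOLLOW(S) = {$}.
Examining every occurrence of B in a rule body:
  S -> y B b : B is followed by terminal 'b' -> add 'b'
  S -> x y B : B is at the right end -> add FOLLOW(S) = {$}
  S -> y x B : B is at the right end -> add FOLLOW(S) = {$} (already in the set)
  S -> y x B a z : B is followed by terminal 'a' -> add 'a'
  B -> z : B does not occur in the body -> contributes nothing
FOLLOW(B) = {a, b, $}
Count: 3

3


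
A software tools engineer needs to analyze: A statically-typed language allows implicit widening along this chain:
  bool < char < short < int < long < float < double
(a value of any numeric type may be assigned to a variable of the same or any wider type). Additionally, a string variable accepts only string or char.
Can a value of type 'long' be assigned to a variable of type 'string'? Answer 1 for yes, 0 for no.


Target variable type: string
Source value type: long
Rule: string accepts only {string, char}
  source 'long' in {string, char}? No
Result: 0

0


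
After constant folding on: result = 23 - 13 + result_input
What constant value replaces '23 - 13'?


Identifying constant sub-expression:
  Original: result = 23 - 13 + result_input
  23 and 13 are both compile-time constants
  Evaluating: 23 - 13 = 10
  After folding: result = 10 + result_input

10


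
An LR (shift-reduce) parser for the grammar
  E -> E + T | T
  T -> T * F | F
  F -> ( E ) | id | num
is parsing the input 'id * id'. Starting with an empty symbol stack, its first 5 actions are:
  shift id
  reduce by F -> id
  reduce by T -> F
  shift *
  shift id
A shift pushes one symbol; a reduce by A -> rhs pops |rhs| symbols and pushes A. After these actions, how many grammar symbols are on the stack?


Tracking the symbol stack through each action:
  Action 1: shift 'id' : push -> stack = [id] (size 1)
  Action 2: reduce by F -> id : pop 1, push F -> stack = [F] (size 1)
  Action 3: reduce by T -> F : pop 1, push T -> stack = [T] (size 1)
  Action 4: shift '*' : push -> stack = [T, *] (size 2)
  Action 5: shift 'id' : push -> stack = [T, *, id] (size 3)
Final stack size: 3

3


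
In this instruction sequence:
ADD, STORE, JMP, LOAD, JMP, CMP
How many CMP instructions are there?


Scanning instruction sequence for CMP:
  Position 1: ADD
  Position 2: STORE
  Position 3: JMP
  Position 4: LOAD
  Position 5: JMP
  Position 6: CMP <- MATCH
Matches at positions: [6]
Total CMP count: 1

1


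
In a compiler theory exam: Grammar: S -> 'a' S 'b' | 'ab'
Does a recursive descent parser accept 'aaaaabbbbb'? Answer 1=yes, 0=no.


Grammar accepts strings of the form a^n b^n (n >= 1)
Word: 'aaaaabbbbb'
Counting: 5 a's and 5 b's
Check: 5 == 5? Yes
Derivation (S -> aSb applied 4 time(s), then S -> ab): S => aSb => aaSbb => aaaSbbb => aaaaSbbbb => aaaaabbbbb
Accepted

1


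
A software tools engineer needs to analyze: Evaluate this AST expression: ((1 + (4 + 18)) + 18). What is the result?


Expression: ((1 + (4 + 18)) + 18)
Evaluating step by step:
  4 + 18 = 22
  1 + 22 = 23
  23 + 18 = 41
Result: 41

41


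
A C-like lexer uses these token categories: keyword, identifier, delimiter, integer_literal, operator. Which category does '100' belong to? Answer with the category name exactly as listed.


Token: '100'
Checking categories:
  identifier: no
  integer_literal: YES
  operator: no
  keyword: no
  delimiter: no
Category: integer_literal

integer_literal


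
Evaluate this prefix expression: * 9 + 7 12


Parsing prefix expression: * 9 + 7 12
Step 1: Innermost operation '+ 7 12'
  7 + 12 = 19
Step 2: Outer operation '* 9 [19]'
  9 * 19 = 171

171


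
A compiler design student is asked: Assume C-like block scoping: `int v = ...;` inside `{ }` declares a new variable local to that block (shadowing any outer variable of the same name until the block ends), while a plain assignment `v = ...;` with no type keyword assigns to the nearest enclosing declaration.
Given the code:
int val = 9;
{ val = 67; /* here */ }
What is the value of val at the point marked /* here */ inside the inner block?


Analyzing scoping rules:
Outer scope: declares val = 9
Inner block: 'val = 67;' has no type keyword, so it is an assignment to the outer val (no shadowing)
Inside the block, after the assignment -> 67
Result: 67

67


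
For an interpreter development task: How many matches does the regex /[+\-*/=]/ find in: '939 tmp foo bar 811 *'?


Pattern: /[+\-*/=]/ (operators)
Input: '939 tmp foo bar 811 *'
Scanning for matches:
  Match 1: '*'
Total matches: 1

1


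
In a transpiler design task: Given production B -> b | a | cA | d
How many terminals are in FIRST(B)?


Production: B -> b | a | cA | d
Examining each alternative for leading terminals:
  B -> b : first terminal = 'b'
  B -> a : first terminal = 'a'
  B -> cA : first terminal = 'c'
  B -> d : first terminal = 'd'
FIRST(B) = {a, b, c, d}
Count: 4

4


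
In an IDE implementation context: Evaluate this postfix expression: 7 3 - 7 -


Processing tokens left to right:
Push 7, Push 3
Pop 7 and 3, compute 7 - 3 = 4, push 4
Push 7
Pop 4 and 7, compute 4 - 7 = -3, push -3
Stack result: -3

-3


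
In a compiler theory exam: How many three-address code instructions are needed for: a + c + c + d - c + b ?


Expression: a + c + c + d - c + b
Generating three-address code (respecting * over +/- precedence):
  Instruction 1: t1 = a + c
  Instruction 2: t2 = t1 + c
  Instruction 3: t3 = t2 + d
  Instruction 4: t4 = t3 - c
  Instruction 5: t5 = t4 + b
Total instructions: 5

5


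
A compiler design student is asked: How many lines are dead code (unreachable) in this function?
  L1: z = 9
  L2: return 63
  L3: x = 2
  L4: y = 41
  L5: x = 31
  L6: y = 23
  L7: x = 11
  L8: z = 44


Analyzing control flow:
  L1: reachable (before return)
  L2: reachable (return statement)
  L3: DEAD (after return at L2)
  L4: DEAD (after return at L2)
  L5: DEAD (after return at L2)
  L6: DEAD (after return at L2)
  L7: DEAD (after return at L2)
  L8: DEAD (after return at L2)
Return at L2, total lines = 8
Dead lines: L3 through L8
Count: 6

6


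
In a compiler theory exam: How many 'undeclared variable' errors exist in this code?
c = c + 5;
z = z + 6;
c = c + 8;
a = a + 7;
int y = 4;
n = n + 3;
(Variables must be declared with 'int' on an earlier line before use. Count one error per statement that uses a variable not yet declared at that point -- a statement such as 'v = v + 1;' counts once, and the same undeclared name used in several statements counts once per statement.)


Scanning code line by line:
  Line 1: use 'c' -> ERROR (undeclared)
  Line 2: use 'z' -> ERROR (undeclared)
  Line 3: use 'c' -> ERROR (undeclared)
  Line 4: use 'a' -> ERROR (undeclared)
  Line 5: declare 'y' -> declared = ['y']
  Line 6: use 'n' -> ERROR (undeclared)
Total undeclared variable errors: 5

5


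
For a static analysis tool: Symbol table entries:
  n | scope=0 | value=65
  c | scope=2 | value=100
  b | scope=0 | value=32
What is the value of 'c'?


Searching symbol table for 'c':
  n | scope=0 | value=65
  c | scope=2 | value=100 <- MATCH
  b | scope=0 | value=32
Found 'c' at scope 2 with value 100

100


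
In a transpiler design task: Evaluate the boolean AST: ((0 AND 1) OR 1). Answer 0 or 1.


Step 1: Evaluate inner node
  0 AND 1 = 0
Step 2: Evaluate root node
  0 OR 1 = 1

1


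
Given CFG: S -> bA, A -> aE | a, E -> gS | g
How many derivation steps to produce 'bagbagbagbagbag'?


Grammar: S -> bA, A -> aE | a, E -> gS | g
Deriving 'bagbagbagbagbag':
Step 1: S -> bA => bA
Step 2: A -> aE => baE
Step 3: E -> gS => bagS
Step 4: S -> bA => bagbA
Step 5: A -> aE => bagbaE
Step 6: E -> gS => bagbagS
Step 7: S -> bA => bagbagbA
Step 8: A -> aE => bagbagbaE
Step 9: E -> gS => bagbagbagS
Step 10: S -> bA => bagbagbagbA
Step 11: A -> aE => bagbagbagbaE
Step 12: E -> gS => bagbagbagbagS
Step 13: S -> bA => bagbagbagbagbA
Step 14: A -> aE => bagbagbagbagbaE
Step 15: E -> g => bagbagbagbagbag
Total derivation steps: 15

15


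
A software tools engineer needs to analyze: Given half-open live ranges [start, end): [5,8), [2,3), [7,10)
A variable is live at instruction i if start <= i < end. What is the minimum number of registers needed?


Live ranges:
  Var0: [5, 8)
  Var1: [2, 3)
  Var2: [7, 10)
Sweep-line events (position, delta, active):
  pos=2 start -> active=1
  pos=3 end -> active=0
  pos=5 start -> active=1
  pos=7 start -> active=2
  pos=8 end -> active=1
  pos=10 end -> active=0
Maximum simultaneous active: 2
Minimum registers needed: 2

2


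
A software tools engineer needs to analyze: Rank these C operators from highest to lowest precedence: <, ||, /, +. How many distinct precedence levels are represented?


Looking up precedence for each operator:
  < -> precedence 4
  || -> precedence 1
  / -> precedence 6
  + -> precedence 5
Sorted highest to lowest: /, +, <, ||
Distinct precedence values: [6, 5, 4, 1]
Number of distinct levels: 4

4


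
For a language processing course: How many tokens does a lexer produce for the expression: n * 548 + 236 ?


Scanning 'n * 548 + 236'
Token 1: 'n' -> identifier
Token 2: '*' -> operator
Token 3: '548' -> integer_literal
Token 4: '+' -> operator
Token 5: '236' -> integer_literal
Total tokens: 5

5


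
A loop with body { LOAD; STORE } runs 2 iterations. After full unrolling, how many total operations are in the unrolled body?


Loop body operations: LOAD, STORE (2 ops per iteration)
Unrolling 2 iterations:
  Iteration 1: LOAD, STORE (2 ops)
  Iteration 2: LOAD, STORE (2 ops)
Total: 2 iterations * 2 ops/iter = 4 operations

4


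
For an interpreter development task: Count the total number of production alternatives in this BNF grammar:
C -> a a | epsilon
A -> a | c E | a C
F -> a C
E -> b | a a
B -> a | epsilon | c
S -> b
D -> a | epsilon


Counting alternatives per rule:
  C: 2 alternative(s)
  A: 3 alternative(s)
  F: 1 alternative(s)
  E: 2 alternative(s)
  B: 3 alternative(s)
  S: 1 alternative(s)
  D: 2 alternative(s)
Sum: 2 + 3 + 1 + 2 + 3 + 1 + 2 = 14

14


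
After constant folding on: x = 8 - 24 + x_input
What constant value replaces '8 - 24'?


Identifying constant sub-expression:
  Original: x = 8 - 24 + x_input
  8 and 24 are both compile-time constants
  Evaluating: 8 - 24 = -16
  After folding: x = -16 + x_input

-16


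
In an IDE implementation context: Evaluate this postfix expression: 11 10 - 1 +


Processing tokens left to right:
Push 11, Push 10
Pop 11 and 10, compute 11 - 10 = 1, push 1
Push 1
Pop 1 and 1, compute 1 + 1 = 2, push 2
Stack result: 2

2


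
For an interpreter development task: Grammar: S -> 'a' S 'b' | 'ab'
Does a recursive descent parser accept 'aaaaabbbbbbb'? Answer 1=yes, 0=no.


Grammar accepts strings of the form a^n b^n (n >= 1)
Word: 'aaaaabbbbbbb'
Counting: 5 a's and 7 b's
Check: 5 == 7? No
Mismatch: a-count != b-count
Rejected

0


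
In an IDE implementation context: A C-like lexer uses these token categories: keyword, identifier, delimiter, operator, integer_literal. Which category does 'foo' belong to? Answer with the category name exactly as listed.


Token: 'foo'
Checking categories:
  identifier: YES
  integer_literal: no
  operator: no
  keyword: no
  delimiter: no
Category: identifier

identifier


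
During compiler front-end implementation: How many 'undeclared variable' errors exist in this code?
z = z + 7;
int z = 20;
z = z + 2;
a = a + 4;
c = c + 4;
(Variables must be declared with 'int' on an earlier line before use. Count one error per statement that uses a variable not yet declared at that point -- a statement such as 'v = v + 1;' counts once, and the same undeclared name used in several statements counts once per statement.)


Scanning code line by line:
  Line 1: use 'z' -> ERROR (undeclared)
  Line 2: declare 'z' -> declared = ['z']
  Line 3: use 'z' -> OK (declared)
  Line 4: use 'a' -> ERROR (undeclared)
  Line 5: use 'c' -> ERROR (undeclared)
Total undeclared variable errors: 3

3


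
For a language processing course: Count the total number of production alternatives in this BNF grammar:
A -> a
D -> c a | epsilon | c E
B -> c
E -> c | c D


Counting alternatives per rule:
  A: 1 alternative(s)
  D: 3 alternative(s)
  B: 1 alternative(s)
  E: 2 alternative(s)
Sum: 1 + 3 + 1 + 2 = 7

7


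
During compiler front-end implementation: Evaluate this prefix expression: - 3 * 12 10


Parsing prefix expression: - 3 * 12 10
Step 1: Innermost operation '* 12 10'
  12 * 10 = 120
Step 2: Outer operation '- 3 [120]'
  3 - 120 = -117

-117


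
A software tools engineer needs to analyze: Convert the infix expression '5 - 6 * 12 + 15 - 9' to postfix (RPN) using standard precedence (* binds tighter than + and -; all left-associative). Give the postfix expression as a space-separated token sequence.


Applying the shunting-yard algorithm:
  Operand 5 -> output
  Push '-' onto operator stack -> op-stack: [-]
  Operand 6 -> output
  Push '*' onto operator stack -> op-stack: [-, *]
  Operand 12 -> output
  See '+' (prec 1); top '*' (prec 2) >= it -> pop '*' to output
  See '+' (prec 1); top '-' (prec 1) >= it -> pop '-' to output
  Push '+' onto operator stack -> op-stack: [+]
  Operand 15 -> output
  See '-' (prec 1); top '+' (prec 1) >= it -> pop '+' to output
  Push '-' onto operator stack -> op-stack: [-]
  Operand 9 -> output
  End of input: pop '-' to output
Postfix result: 5 6 12 * - 15 + 9 -

5 6 12 * - 15 + 9 -


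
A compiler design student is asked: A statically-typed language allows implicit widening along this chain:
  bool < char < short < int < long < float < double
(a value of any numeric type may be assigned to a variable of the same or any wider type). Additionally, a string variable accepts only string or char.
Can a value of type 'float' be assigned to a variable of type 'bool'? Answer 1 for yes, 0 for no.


Target variable type: bool
Source value type: float
Numeric ranks: float=5, bool=0
Widening allowed iff rank(source) <= rank(target): 5 <= 0? No
Result: 0

0


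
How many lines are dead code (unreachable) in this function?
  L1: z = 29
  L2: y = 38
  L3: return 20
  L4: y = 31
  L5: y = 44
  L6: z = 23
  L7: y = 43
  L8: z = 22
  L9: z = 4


Analyzing control flow:
  L1: reachable (before return)
  L2: reachable (before return)
  L3: reachable (return statement)
  L4: DEAD (after return at L3)
  L5: DEAD (after return at L3)
  L6: DEAD (after return at L3)
  L7: DEAD (after return at L3)
  L8: DEAD (after return at L3)
  L9: DEAD (after return at L3)
Return at L3, total lines = 9
Dead lines: L4 through L9
Count: 6

6


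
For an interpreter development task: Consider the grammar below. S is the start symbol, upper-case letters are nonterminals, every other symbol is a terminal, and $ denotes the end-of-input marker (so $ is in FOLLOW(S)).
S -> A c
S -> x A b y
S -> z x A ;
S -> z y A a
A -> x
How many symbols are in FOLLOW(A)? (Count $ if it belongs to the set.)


S is the start symbol and does not occur in any rule body, so FOLLOW(S) = {$}.
Examining every occurrence of A in a rule body:
  S -> A c : A is followed by terminal 'c' -> add 'c'
  S -> x A b y : A is followed by terminal 'b' -> add 'b'
  S -> z x A ; : A is followed by terminal ';' -> add ';'
  S -> z y A a : A is followed by terminal 'a' -> add 'a'
  A -> x : A does not occur in the body -> contributes nothing
FOLLOW(A) = {;, a, b, c}
Count: 4

4


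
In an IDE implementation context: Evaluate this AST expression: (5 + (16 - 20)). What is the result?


Expression: (5 + (16 - 20))
Evaluating step by step:
  16 - 20 = -4
  5 + -4 = 1
Result: 1

1


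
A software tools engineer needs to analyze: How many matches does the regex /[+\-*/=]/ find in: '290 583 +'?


Pattern: /[+\-*/=]/ (operators)
Input: '290 583 +'
Scanning for matches:
  Match 1: '+'
Total matches: 1

1


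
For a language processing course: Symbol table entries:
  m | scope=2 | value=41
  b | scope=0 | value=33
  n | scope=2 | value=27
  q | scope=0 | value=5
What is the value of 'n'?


Searching symbol table for 'n':
  m | scope=2 | value=41
  b | scope=0 | value=33
  n | scope=2 | value=27 <- MATCH
  q | scope=0 | value=5
Found 'n' at scope 2 with value 27

27


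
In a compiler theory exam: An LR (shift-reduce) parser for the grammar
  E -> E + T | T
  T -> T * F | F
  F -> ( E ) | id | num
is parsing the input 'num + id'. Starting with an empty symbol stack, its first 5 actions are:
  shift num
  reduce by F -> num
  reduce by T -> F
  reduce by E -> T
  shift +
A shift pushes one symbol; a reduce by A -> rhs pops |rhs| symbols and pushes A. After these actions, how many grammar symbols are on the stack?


Tracking the symbol stack through each action:
  Action 1: shift 'num' : push -> stack = [num] (size 1)
  Action 2: reduce by F -> num : pop 1, push F -> stack = [F] (size 1)
  Action 3: reduce by T -> F : pop 1, push T -> stack = [T] (size 1)
  Action 4: reduce by E -> T : pop 1, push E -> stack = [E] (size 1)
  Action 5: shift '+' : push -> stack = [E, +] (size 2)
Final stack size: 2

2


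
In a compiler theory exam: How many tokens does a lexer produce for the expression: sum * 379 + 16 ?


Scanning 'sum * 379 + 16'
Token 1: 'sum' -> identifier
Token 2: '*' -> operator
Token 3: '379' -> integer_literal
Token 4: '+' -> operator
Token 5: '16' -> integer_literal
Total tokens: 5

5


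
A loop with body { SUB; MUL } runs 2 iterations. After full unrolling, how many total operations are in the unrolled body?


Loop body operations: SUB, MUL (2 ops per iteration)
Unrolling 2 iterations:
  Iteration 1: SUB, MUL (2 ops)
  Iteration 2: SUB, MUL (2 ops)
Total: 2 iterations * 2 ops/iter = 4 operations

4


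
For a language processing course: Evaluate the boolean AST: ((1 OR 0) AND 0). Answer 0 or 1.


Step 1: Evaluate inner node
  1 OR 0 = 1
Step 2: Evaluate root node
  1 AND 0 = 0

0


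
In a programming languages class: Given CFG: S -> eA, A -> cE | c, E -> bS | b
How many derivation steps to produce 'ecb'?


Grammar: S -> eA, A -> cE | c, E -> bS | b
Deriving 'ecb':
Step 1: S -> eA => eA
Step 2: A -> cE => ecE
Step 3: E -> b => ecb
Total derivation steps: 3

3


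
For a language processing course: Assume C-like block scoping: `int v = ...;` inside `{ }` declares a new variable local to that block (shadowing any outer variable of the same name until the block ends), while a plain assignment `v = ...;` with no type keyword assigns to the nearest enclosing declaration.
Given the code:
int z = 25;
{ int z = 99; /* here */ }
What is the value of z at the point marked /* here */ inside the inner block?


Analyzing scoping rules:
Outer scope: declares z = 25
Inner block: 'int z = 99;' declares a NEW z that shadows the outer one
Inside the block the inner declaration is in scope -> 99
Result: 99

99


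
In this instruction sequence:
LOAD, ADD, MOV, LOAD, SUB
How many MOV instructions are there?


Scanning instruction sequence for MOV:
  Position 1: LOAD
  Position 2: ADD
  Position 3: MOV <- MATCH
  Position 4: LOAD
  Position 5: SUB
Matches at positions: [3]
Total MOV count: 1

1


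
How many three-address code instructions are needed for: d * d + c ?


Expression: d * d + c
Generating three-address code (respecting * over +/- precedence):
  Instruction 1: t1 = d * d
  Instruction 2: t2 = t1 + c
Total instructions: 2

2


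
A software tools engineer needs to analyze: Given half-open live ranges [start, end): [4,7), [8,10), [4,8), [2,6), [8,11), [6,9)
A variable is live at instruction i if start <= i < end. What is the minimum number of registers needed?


Live ranges:
  Var0: [4, 7)
  Var1: [8, 10)
  Var2: [4, 8)
  Var3: [2, 6)
  Var4: [8, 11)
  Var5: [6, 9)
Sweep-line events (position, delta, active):
  pos=2 start -> active=1
  pos=4 start -> active=2
  pos=4 start -> active=3
  pos=6 end -> active=2
  pos=6 start -> active=3
  pos=7 end -> active=2
  pos=8 end -> active=1
  pos=8 start -> active=2
  pos=8 start -> active=3
  pos=9 end -> active=2
  pos=10 end -> active=1
  pos=11 end -> active=0
Maximum simultaneous active: 3
Minimum registers needed: 3

3


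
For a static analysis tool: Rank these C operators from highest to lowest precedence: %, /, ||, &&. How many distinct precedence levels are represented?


Looking up precedence for each operator:
  % -> precedence 6
  / -> precedence 6
  || -> precedence 1
  && -> precedence 2
Sorted highest to lowest: %, /, &&, ||
Distinct precedence values: [6, 2, 1]
Number of distinct levels: 3

3


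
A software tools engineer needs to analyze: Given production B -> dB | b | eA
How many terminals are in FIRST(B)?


Production: B -> dB | b | eA
Examining each alternative for leading terminals:
  B -> dB : first terminal = 'd'
  B -> b : first terminal = 'b'
  B -> eA : first terminal = 'e'
FIRST(B) = {b, d, e}
Count: 3

3


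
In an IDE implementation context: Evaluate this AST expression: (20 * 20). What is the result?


Expression: (20 * 20)
Evaluating step by step:
  20 * 20 = 400
Result: 400

400


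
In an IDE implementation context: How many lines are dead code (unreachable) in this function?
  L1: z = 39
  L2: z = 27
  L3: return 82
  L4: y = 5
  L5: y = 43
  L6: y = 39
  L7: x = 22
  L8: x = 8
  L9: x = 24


Analyzing control flow:
  L1: reachable (before return)
  L2: reachable (before return)
  L3: reachable (return statement)
  L4: DEAD (after return at L3)
  L5: DEAD (after return at L3)
  L6: DEAD (after return at L3)
  L7: DEAD (after return at L3)
  L8: DEAD (after return at L3)
  L9: DEAD (after return at L3)
Return at L3, total lines = 9
Dead lines: L4 through L9
Count: 6

6


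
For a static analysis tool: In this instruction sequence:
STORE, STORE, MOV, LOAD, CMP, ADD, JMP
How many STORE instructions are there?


Scanning instruction sequence for STORE:
  Position 1: STORE <- MATCH
  Position 2: STORE <- MATCH
  Position 3: MOV
  Position 4: LOAD
  Position 5: CMP
  Position 6: ADD
  Position 7: JMP
Matches at positions: [1, 2]
Total STORE count: 2

2


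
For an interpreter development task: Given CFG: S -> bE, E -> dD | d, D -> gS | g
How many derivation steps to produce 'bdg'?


Grammar: S -> bE, E -> dD | d, D -> gS | g
Deriving 'bdg':
Step 1: S -> bE => bE
Step 2: E -> dD => bdD
Step 3: D -> g => bdg
Total derivation steps: 3

3


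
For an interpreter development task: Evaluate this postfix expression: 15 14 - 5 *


Processing tokens left to right:
Push 15, Push 14
Pop 15 and 14, compute 15 - 14 = 1, push 1
Push 5
Pop 1 and 5, compute 1 * 5 = 5, push 5
Stack result: 5

5


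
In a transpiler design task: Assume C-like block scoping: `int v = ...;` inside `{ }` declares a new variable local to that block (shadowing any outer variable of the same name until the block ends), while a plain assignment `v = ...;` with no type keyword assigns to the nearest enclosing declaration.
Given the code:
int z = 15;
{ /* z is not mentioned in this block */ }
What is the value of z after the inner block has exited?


Analyzing scoping rules:
Outer scope: declares z = 15
Inner block: z is neither redeclared nor assigned -> unchanged
After the block -> 15
Result: 15

15


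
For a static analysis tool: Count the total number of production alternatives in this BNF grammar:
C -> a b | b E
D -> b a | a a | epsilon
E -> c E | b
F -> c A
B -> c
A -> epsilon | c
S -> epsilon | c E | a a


Counting alternatives per rule:
  C: 2 alternative(s)
  D: 3 alternative(s)
  E: 2 alternative(s)
  F: 1 alternative(s)
  B: 1 alternative(s)
  A: 2 alternative(s)
  S: 3 alternative(s)
Sum: 2 + 3 + 2 + 1 + 1 + 2 + 3 = 14

14


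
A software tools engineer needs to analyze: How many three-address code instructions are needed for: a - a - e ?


Expression: a - a - e
Generating three-address code (respecting * over +/- precedence):
  Instruction 1: t1 = a - a
  Instruction 2: t2 = t1 - e
Total instructions: 2

2


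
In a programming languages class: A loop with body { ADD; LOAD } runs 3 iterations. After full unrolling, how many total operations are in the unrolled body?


Loop body operations: ADD, LOAD (2 ops per iteration)
Unrolling 3 iterations:
  Iteration 1: ADD, LOAD (2 ops)
  Iteration 2: ADD, LOAD (2 ops)
  Iteration 3: ADD, LOAD (2 ops)
Total: 3 iterations * 2 ops/iter = 6 operations

6


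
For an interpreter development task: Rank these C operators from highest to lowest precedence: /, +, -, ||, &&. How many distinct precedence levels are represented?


Looking up precedence for each operator:
  / -> precedence 6
  + -> precedence 5
  - -> precedence 5
  || -> precedence 1
  && -> precedence 2
Sorted highest to lowest: /, +, -, &&, ||
Distinct precedence values: [6, 5, 2, 1]
Number of distinct levels: 4

4


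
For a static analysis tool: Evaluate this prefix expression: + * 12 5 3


Parsing prefix expression: + * 12 5 3
Step 1: Innermost operation '* 12 5'
  12 * 5 = 60
Step 2: Outer operation '+ [60] 3'
  60 + 3 = 63

63


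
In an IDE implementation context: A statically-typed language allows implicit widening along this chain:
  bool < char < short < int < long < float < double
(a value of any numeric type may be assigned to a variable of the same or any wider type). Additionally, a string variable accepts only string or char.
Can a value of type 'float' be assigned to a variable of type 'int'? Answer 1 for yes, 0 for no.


Target variable type: int
Source value type: float
Numeric ranks: float=5, int=3
Widening allowed iff rank(source) <= rank(target): 5 <= 3? No
Result: 0

0


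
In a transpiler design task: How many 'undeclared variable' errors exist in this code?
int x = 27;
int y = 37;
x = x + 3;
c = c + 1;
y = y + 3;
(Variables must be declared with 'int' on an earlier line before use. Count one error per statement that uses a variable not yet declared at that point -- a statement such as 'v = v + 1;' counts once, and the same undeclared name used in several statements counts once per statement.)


Scanning code line by line:
  Line 1: declare 'x' -> declared = ['x']
  Line 2: declare 'y' -> declared = ['x', 'y']
  Line 3: use 'x' -> OK (declared)
  Line 4: use 'c' -> ERROR (undeclared)
  Line 5: use 'y' -> OK (declared)
Total undeclared variable errors: 1

1


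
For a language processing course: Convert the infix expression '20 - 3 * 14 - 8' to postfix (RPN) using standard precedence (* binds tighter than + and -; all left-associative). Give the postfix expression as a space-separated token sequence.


Applying the shunting-yard algorithm:
  Operand 20 -> output
  Push '-' onto operator stack -> op-stack: [-]
  Operand 3 -> output
  Push '*' onto operator stack -> op-stack: [-, *]
  Operand 14 -> output
  See '-' (prec 1); top '*' (prec 2) >= it -> pop '*' to output
  See '-' (prec 1); top '-' (prec 1) >= it -> pop '-' to output
  Push '-' onto operator stack -> op-stack: [-]
  Operand 8 -> output
  End of input: pop '-' to output
Postfix result: 20 3 14 * - 8 -

20 3 14 * - 8 -


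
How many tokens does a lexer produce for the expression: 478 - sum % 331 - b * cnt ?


Scanning '478 - sum % 331 - b * cnt'
Token 1: '478' -> integer_literal
Token 2: '-' -> operator
Token 3: 'sum' -> identifier
Token 4: '%' -> operator
Token 5: '331' -> integer_literal
Token 6: '-' -> operator
Token 7: 'b' -> identifier
Token 8: '*' -> operator
Token 9: 'cnt' -> identifier
Total tokens: 9

9


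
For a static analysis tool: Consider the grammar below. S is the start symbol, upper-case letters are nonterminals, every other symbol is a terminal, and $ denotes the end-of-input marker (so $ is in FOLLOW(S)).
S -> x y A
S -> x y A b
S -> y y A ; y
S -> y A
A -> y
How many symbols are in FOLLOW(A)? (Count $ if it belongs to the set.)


S is the start symbol and does not occur in any rule body, so FOLLOW(S) = {$}.
Examining every occurrence of A in a rule body:
  S -> x y A : A is at the right end -> add FOLLOW(S) = {$}
  S -> x y A b : A is followed by terminal 'b' -> add 'b'
  S -> y y A ; y : A is followed by terminal ';' -> add ';'
  S -> y A : A is at the right end -> add FOLLOW(S) = {$} (already in the set)
  A -> y : A does not occur in the body -> contributes nothing
FOLLOW(A) = {;, b, $}
Count: 3

3


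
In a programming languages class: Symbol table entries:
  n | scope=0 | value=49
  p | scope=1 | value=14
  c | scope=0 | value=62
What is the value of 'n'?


Searching symbol table for 'n':
  n | scope=0 | value=49 <- MATCH
  p | scope=1 | value=14
  c | scope=0 | value=62
Found 'n' at scope 0 with value 49

49


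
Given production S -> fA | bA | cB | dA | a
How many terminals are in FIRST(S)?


Production: S -> fA | bA | cB | dA | a
Examining each alternative for leading terminals:
  S -> fA : first terminal = 'f'
  S -> bA : first terminal = 'b'
  S -> cB : first terminal = 'c'
  S -> dA : first terminal = 'd'
  S -> a : first terminal = 'a'
FIRST(S) = {a, b, c, d, f}
Count: 5

5


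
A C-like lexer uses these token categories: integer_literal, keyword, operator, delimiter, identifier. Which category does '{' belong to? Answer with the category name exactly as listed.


Token: '{'
Checking categories:
  identifier: no
  integer_literal: no
  operator: no
  keyword: no
  delimiter: YES
Category: delimiter

delimiter


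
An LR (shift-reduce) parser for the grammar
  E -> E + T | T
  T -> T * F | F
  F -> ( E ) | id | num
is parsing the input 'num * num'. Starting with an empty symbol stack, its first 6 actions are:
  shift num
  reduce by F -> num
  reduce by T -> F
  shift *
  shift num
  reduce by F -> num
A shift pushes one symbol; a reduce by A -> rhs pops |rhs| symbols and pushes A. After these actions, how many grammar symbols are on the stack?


Tracking the symbol stack through each action:
  Action 1: shift 'num' : push -> stack = [num] (size 1)
  Action 2: reduce by F -> num : pop 1, push F -> stack = [F] (size 1)
  Action 3: reduce by T -> F : pop 1, push T -> stack = [T] (size 1)
  Action 4: shift '*' : push -> stack = [T, *] (size 2)
  Action 5: shift 'num' : push -> stack = [T, *, num] (size 3)
  Action 6: reduce by F -> num : pop 1, push F -> stack = [T, *, F] (size 3)
Final stack size: 3

3
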